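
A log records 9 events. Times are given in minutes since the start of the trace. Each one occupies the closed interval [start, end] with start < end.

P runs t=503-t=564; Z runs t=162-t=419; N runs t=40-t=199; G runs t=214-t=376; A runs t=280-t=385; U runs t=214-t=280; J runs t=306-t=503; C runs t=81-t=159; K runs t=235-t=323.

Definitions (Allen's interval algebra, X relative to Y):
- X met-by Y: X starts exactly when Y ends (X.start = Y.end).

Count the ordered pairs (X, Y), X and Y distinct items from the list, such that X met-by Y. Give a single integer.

2

Checking all 72 ordered pairs for relation 'met-by'; matching pairs in alphabetical order:
(A, U): A met-by U ✓
(P, J): P met-by J ✓
Count: 2.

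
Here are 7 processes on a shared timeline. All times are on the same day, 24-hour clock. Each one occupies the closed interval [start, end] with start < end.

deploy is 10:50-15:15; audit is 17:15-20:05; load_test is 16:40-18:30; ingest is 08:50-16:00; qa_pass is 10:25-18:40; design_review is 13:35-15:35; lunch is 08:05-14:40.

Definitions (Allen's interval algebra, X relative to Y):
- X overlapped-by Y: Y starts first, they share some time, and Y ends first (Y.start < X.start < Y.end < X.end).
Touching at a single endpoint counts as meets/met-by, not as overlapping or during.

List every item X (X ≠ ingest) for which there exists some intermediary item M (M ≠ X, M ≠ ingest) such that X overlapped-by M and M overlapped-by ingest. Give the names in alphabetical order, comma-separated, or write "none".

audit

Target ingest = [08:50, 16:00].
Intermediaries M with M overlapped-by ingest: qa_pass.
Via qa_pass — items with X overlapped-by qa_pass: audit.
Union: audit.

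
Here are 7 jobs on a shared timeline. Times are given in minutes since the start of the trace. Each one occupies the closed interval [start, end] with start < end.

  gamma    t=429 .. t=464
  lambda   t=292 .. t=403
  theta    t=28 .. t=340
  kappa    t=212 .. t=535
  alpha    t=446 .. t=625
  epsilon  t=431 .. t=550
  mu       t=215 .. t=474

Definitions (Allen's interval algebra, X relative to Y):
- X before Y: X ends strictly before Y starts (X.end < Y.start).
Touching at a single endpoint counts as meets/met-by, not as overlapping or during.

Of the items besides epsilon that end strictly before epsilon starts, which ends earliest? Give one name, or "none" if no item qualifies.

Target epsilon = [t=431, t=550].
alpha [t=446, t=625] → overlapped-by → excluded.
gamma [t=429, t=464] → overlaps → excluded.
kappa [t=212, t=535] → overlaps → excluded.
lambda [t=292, t=403] → before → candidate.
mu [t=215, t=474] → overlaps → excluded.
theta [t=28, t=340] → before → candidate.
Among candidates, earliest end is t=340 → theta.

theta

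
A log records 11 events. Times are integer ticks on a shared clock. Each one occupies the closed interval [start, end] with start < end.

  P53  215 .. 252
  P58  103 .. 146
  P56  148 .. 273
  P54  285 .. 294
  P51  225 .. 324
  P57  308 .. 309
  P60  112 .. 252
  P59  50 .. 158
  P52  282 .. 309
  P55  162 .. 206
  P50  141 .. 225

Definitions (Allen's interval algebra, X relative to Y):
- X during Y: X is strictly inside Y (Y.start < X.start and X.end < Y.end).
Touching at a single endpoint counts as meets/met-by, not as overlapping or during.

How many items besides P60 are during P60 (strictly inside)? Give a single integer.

2

Target P60 = [112, 252].
P50 [141, 225] → during → counts.
P51 [225, 324] → overlapped-by → no.
P52 [282, 309] → after → no.
P53 [215, 252] → finishes → no.
P54 [285, 294] → after → no.
P55 [162, 206] → during → counts.
P56 [148, 273] → overlapped-by → no.
P57 [308, 309] → after → no.
P58 [103, 146] → overlaps → no.
P59 [50, 158] → overlaps → no.
Total: 2.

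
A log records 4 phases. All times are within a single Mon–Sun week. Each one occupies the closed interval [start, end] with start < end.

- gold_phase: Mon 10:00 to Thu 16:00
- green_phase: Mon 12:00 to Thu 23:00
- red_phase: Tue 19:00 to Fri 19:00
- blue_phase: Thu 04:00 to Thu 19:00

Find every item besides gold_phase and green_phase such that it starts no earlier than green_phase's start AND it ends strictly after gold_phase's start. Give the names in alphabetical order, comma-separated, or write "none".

blue_phase, red_phase

Conditions: its start is no earlier than green_phase's start (X.start >= Mon 12:00) AND its end is strictly after gold_phase's start (X.end > Mon 10:00).
blue_phase: start Thu 04:00 >= Mon 12:00? ✓; end Thu 19:00 > Mon 10:00? ✓ → yes.
red_phase: start Tue 19:00 >= Mon 12:00? ✓; end Fri 19:00 > Mon 10:00? ✓ → yes.
Result: blue_phase, red_phase.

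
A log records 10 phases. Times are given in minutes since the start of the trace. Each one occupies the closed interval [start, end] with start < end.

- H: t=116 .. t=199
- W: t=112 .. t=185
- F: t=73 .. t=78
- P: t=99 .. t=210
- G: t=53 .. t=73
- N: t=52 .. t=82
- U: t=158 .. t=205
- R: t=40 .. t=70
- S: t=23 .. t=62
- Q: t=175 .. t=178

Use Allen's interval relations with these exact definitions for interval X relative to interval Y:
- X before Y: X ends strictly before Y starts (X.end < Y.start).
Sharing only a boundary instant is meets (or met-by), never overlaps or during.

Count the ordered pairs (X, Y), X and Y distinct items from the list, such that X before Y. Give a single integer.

Checking all 90 ordered pairs for relation 'before'; matching pairs in alphabetical order:
(F, H): F before H ✓
(F, P): F before P ✓
(F, Q): F before Q ✓
(F, U): F before U ✓
(F, W): F before W ✓
(G, H): G before H ✓
(G, P): G before P ✓
(G, Q): G before Q ✓
(G, U): G before U ✓
(G, W): G before W ✓
(N, H): N before H ✓
(N, P): N before P ✓
(N, Q): N before Q ✓
(N, U): N before U ✓
(N, W): N before W ✓
(R, F): R before F ✓
(R, H): R before H ✓
(R, P): R before P ✓
(R, Q): R before Q ✓
(R, U): R before U ✓
(R, W): R before W ✓
(S, F): S before F ✓
(S, H): S before H ✓
(S, P): S before P ✓
... plus 3 further pairs not listed.
Count: 27.

27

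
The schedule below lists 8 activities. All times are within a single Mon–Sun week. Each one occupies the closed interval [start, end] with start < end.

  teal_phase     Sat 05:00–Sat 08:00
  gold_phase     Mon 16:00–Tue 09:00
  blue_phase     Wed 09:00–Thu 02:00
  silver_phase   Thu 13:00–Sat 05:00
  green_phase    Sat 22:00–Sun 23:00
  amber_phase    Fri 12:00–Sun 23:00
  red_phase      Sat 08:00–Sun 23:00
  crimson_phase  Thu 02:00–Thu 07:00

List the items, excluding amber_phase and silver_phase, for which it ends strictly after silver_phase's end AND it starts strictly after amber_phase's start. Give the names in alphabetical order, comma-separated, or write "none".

Conditions: its end is strictly after silver_phase's end (X.end > Sat 05:00) AND its start is strictly after amber_phase's start (X.start > Fri 12:00).
blue_phase: end Thu 02:00 > Sat 05:00? ✗; start Wed 09:00 > Fri 12:00? ✗ → no.
crimson_phase: end Thu 07:00 > Sat 05:00? ✗; start Thu 02:00 > Fri 12:00? ✗ → no.
gold_phase: end Tue 09:00 > Sat 05:00? ✗; start Mon 16:00 > Fri 12:00? ✗ → no.
green_phase: end Sun 23:00 > Sat 05:00? ✓; start Sat 22:00 > Fri 12:00? ✓ → yes.
red_phase: end Sun 23:00 > Sat 05:00? ✓; start Sat 08:00 > Fri 12:00? ✓ → yes.
teal_phase: end Sat 08:00 > Sat 05:00? ✓; start Sat 05:00 > Fri 12:00? ✓ → yes.
Result: green_phase, red_phase, teal_phase.

green_phase, red_phase, teal_phase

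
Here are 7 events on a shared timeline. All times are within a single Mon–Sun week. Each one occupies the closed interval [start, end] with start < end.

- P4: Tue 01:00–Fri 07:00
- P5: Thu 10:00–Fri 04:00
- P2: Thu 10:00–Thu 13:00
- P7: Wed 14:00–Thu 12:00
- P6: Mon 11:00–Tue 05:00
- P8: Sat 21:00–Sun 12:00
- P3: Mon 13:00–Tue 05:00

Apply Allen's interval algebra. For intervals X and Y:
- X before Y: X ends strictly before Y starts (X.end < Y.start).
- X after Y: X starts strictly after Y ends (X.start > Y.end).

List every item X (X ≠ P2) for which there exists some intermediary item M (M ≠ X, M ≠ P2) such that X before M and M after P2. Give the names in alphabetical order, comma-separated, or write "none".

P3, P4, P5, P6, P7

Target P2 = [Thu 10:00, Thu 13:00].
Intermediaries M with M after P2: P8.
Via P8 — items with X before P8: P3, P4, P5, P6, P7.
Union: P3, P4, P5, P6, P7.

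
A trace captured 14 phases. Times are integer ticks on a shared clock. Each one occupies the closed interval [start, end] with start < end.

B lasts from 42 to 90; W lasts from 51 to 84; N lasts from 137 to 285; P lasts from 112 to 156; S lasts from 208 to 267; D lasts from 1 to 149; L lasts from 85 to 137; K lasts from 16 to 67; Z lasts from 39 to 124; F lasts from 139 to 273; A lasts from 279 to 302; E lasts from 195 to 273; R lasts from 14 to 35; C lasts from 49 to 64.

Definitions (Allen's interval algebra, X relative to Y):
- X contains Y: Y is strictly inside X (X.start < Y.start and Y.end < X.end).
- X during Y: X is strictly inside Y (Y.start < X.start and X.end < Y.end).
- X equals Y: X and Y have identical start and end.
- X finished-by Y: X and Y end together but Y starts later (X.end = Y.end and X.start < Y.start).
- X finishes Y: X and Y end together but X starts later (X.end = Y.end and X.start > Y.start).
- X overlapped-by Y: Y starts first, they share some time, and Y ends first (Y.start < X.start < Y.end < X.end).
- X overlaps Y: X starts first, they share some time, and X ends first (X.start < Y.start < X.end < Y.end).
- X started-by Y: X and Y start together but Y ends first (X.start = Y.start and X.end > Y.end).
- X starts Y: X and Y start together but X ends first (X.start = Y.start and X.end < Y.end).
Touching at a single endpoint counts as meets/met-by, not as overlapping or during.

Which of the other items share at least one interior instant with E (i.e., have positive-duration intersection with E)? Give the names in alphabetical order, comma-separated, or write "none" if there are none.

Target E = [195, 273].
A [279, 302] → after → no.
B [42, 90] → before → no.
C [49, 64] → before → no.
D [1, 149] → before → no.
F [139, 273] → finished-by → yes.
K [16, 67] → before → no.
L [85, 137] → before → no.
N [137, 285] → contains → yes.
P [112, 156] → before → no.
R [14, 35] → before → no.
S [208, 267] → during → yes.
W [51, 84] → before → no.
Z [39, 124] → before → no.
Result: F, N, S.

F, N, S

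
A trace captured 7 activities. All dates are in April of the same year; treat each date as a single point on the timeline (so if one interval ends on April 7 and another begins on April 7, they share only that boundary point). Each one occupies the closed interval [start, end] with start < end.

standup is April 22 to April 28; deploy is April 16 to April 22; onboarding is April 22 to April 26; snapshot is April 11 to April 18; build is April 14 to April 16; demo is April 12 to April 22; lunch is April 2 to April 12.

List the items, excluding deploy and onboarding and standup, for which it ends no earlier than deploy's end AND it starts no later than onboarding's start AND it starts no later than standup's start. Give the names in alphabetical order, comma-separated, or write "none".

demo

Conditions: its end is no earlier than deploy's end (X.end >= April 22) AND its start is no later than onboarding's start (X.start <= April 22) AND its start is no later than standup's start (X.start <= April 22).
build: end April 16 >= April 22? ✗; start April 14 <= April 22? ✓; start April 14 <= April 22? ✓ → no.
demo: end April 22 >= April 22? ✓; start April 12 <= April 22? ✓; start April 12 <= April 22? ✓ → yes.
lunch: end April 12 >= April 22? ✗; start April 2 <= April 22? ✓; start April 2 <= April 22? ✓ → no.
snapshot: end April 18 >= April 22? ✗; start April 11 <= April 22? ✓; start April 11 <= April 22? ✓ → no.
Result: demo.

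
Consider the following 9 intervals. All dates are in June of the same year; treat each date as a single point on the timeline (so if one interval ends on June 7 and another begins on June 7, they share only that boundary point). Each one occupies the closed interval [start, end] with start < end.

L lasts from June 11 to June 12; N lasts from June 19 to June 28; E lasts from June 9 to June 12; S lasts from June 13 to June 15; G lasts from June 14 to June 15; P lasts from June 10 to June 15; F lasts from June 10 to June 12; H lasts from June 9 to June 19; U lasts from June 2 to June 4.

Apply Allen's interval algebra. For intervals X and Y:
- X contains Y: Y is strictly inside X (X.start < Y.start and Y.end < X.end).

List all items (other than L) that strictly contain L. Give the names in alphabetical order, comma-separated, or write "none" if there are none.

H, P

Target L = [June 11, June 12].
E [June 9, June 12] → finished-by → no.
F [June 10, June 12] → finished-by → no.
G [June 14, June 15] → after → no.
H [June 9, June 19] → contains → yes.
N [June 19, June 28] → after → no.
P [June 10, June 15] → contains → yes.
S [June 13, June 15] → after → no.
U [June 2, June 4] → before → no.
Result: H, P.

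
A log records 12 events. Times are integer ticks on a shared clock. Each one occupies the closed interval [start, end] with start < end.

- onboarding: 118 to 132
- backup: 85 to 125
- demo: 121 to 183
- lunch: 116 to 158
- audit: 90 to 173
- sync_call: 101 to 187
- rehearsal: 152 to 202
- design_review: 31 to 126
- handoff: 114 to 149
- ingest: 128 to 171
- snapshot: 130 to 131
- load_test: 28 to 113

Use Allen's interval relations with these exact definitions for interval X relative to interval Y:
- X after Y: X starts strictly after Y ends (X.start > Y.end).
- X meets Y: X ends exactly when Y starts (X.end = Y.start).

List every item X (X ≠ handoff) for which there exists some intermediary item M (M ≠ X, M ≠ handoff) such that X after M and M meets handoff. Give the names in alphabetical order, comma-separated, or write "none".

Target handoff = [114, 149].
Intermediaries M with M meets handoff: none.
Union: none.

none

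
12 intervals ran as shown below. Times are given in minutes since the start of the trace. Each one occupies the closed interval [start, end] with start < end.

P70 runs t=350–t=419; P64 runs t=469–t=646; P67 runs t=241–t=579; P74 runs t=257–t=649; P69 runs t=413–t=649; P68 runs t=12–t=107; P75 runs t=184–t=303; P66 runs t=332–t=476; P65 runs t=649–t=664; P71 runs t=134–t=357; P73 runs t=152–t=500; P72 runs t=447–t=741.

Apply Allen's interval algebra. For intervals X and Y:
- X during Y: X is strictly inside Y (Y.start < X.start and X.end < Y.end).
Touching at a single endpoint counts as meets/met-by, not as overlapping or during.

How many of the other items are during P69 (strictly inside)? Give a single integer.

Target P69 = [t=413, t=649].
P64 [t=469, t=646] → during → counts.
P65 [t=649, t=664] → met-by → no.
P66 [t=332, t=476] → overlaps → no.
P67 [t=241, t=579] → overlaps → no.
P68 [t=12, t=107] → before → no.
P70 [t=350, t=419] → overlaps → no.
P71 [t=134, t=357] → before → no.
P72 [t=447, t=741] → overlapped-by → no.
P73 [t=152, t=500] → overlaps → no.
P74 [t=257, t=649] → finished-by → no.
P75 [t=184, t=303] → before → no.
Total: 1.

1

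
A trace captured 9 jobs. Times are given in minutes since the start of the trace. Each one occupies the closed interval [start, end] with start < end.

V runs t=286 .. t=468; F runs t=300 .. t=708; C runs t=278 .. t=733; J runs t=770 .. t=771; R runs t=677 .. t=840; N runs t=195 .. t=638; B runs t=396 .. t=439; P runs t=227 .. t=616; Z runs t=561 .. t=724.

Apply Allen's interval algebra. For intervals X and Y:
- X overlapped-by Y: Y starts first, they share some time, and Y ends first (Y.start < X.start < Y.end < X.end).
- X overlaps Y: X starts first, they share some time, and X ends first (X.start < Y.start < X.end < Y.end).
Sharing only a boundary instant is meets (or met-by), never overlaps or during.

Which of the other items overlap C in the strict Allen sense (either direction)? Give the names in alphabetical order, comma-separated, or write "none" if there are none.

N, P, R

Target C = [t=278, t=733].
B [t=396, t=439] → during → no.
F [t=300, t=708] → during → no.
J [t=770, t=771] → after → no.
N [t=195, t=638] → overlaps → yes.
P [t=227, t=616] → overlaps → yes.
R [t=677, t=840] → overlapped-by → yes.
V [t=286, t=468] → during → no.
Z [t=561, t=724] → during → no.
Result: N, P, R.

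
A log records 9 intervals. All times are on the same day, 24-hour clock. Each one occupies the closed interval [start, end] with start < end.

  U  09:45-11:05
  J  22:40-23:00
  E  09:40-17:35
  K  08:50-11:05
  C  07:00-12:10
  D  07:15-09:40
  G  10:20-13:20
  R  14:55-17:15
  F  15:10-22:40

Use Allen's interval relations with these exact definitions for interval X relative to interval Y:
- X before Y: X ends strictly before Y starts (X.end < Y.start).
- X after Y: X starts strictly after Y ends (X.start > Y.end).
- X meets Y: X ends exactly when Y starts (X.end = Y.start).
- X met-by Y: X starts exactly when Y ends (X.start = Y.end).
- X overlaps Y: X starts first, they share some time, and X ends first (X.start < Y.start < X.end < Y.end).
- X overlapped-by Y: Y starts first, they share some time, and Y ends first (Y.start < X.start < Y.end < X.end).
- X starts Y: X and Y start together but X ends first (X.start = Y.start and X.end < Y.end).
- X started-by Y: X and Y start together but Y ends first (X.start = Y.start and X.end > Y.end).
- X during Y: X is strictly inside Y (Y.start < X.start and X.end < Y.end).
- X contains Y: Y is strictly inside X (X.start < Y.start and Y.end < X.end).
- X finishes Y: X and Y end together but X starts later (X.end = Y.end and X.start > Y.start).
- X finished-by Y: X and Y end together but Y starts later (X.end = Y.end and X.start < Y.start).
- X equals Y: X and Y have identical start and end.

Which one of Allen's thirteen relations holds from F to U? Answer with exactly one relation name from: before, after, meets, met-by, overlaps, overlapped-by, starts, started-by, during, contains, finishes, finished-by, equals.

after

F = [15:10, 22:40]; U = [09:45, 11:05].
Compare endpoints: F.start > U.start, F.start > U.end, F.end > U.start, F.end > U.end.
That pattern is 'after'.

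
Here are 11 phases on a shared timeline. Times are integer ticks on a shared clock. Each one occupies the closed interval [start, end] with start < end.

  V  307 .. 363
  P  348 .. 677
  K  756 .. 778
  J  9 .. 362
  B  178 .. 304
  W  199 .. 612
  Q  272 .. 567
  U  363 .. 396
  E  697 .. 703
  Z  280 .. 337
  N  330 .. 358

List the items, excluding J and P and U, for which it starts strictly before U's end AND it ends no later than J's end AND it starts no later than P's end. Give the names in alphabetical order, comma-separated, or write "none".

B, N, Z

Conditions: its start is strictly before U's end (X.start < 396) AND its end is no later than J's end (X.end <= 362) AND its start is no later than P's end (X.start <= 677).
B: start 178 < 396? ✓; end 304 <= 362? ✓; start 178 <= 677? ✓ → yes.
E: start 697 < 396? ✗; end 703 <= 362? ✗; start 697 <= 677? ✗ → no.
K: start 756 < 396? ✗; end 778 <= 362? ✗; start 756 <= 677? ✗ → no.
N: start 330 < 396? ✓; end 358 <= 362? ✓; start 330 <= 677? ✓ → yes.
Q: start 272 < 396? ✓; end 567 <= 362? ✗; start 272 <= 677? ✓ → no.
V: start 307 < 396? ✓; end 363 <= 362? ✗; start 307 <= 677? ✓ → no.
W: start 199 < 396? ✓; end 612 <= 362? ✗; start 199 <= 677? ✓ → no.
Z: start 280 < 396? ✓; end 337 <= 362? ✓; start 280 <= 677? ✓ → yes.
Result: B, N, Z.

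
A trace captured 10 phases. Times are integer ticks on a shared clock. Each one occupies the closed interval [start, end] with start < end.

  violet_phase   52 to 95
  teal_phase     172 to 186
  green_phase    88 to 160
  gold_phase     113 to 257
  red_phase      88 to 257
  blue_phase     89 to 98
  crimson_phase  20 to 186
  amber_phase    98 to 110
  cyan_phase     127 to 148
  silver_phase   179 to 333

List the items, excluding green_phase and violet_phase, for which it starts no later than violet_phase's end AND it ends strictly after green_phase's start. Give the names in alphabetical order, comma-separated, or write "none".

Conditions: its start is no later than violet_phase's end (X.start <= 95) AND its end is strictly after green_phase's start (X.end > 88).
amber_phase: start 98 <= 95? ✗; end 110 > 88? ✓ → no.
blue_phase: start 89 <= 95? ✓; end 98 > 88? ✓ → yes.
crimson_phase: start 20 <= 95? ✓; end 186 > 88? ✓ → yes.
cyan_phase: start 127 <= 95? ✗; end 148 > 88? ✓ → no.
gold_phase: start 113 <= 95? ✗; end 257 > 88? ✓ → no.
red_phase: start 88 <= 95? ✓; end 257 > 88? ✓ → yes.
silver_phase: start 179 <= 95? ✗; end 333 > 88? ✓ → no.
teal_phase: start 172 <= 95? ✗; end 186 > 88? ✓ → no.
Result: blue_phase, crimson_phase, red_phase.

blue_phase, crimson_phase, red_phase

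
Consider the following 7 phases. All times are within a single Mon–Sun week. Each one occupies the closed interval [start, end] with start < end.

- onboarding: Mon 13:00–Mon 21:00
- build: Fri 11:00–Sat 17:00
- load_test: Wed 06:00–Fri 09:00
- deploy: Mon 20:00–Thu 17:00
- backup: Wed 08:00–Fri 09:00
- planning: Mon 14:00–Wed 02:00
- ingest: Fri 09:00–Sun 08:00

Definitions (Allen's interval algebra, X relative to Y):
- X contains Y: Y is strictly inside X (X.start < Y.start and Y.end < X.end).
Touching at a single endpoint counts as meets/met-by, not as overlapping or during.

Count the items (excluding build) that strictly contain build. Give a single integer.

1

Target build = [Fri 11:00, Sat 17:00].
backup [Wed 08:00, Fri 09:00] → before → no.
deploy [Mon 20:00, Thu 17:00] → before → no.
ingest [Fri 09:00, Sun 08:00] → contains → counts.
load_test [Wed 06:00, Fri 09:00] → before → no.
onboarding [Mon 13:00, Mon 21:00] → before → no.
planning [Mon 14:00, Wed 02:00] → before → no.
Total: 1.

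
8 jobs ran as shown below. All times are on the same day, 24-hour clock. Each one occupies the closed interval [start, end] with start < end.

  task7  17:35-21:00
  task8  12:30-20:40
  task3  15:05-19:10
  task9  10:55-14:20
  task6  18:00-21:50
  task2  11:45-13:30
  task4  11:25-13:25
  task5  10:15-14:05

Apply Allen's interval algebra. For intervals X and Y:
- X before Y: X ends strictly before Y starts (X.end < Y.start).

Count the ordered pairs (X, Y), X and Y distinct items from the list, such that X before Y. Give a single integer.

Checking all 56 ordered pairs for relation 'before'; matching pairs in alphabetical order:
(task2, task3): task2 before task3 ✓
(task2, task6): task2 before task6 ✓
(task2, task7): task2 before task7 ✓
(task4, task3): task4 before task3 ✓
(task4, task6): task4 before task6 ✓
(task4, task7): task4 before task7 ✓
(task5, task3): task5 before task3 ✓
(task5, task6): task5 before task6 ✓
(task5, task7): task5 before task7 ✓
(task9, task3): task9 before task3 ✓
(task9, task6): task9 before task6 ✓
(task9, task7): task9 before task7 ✓
Count: 12.

12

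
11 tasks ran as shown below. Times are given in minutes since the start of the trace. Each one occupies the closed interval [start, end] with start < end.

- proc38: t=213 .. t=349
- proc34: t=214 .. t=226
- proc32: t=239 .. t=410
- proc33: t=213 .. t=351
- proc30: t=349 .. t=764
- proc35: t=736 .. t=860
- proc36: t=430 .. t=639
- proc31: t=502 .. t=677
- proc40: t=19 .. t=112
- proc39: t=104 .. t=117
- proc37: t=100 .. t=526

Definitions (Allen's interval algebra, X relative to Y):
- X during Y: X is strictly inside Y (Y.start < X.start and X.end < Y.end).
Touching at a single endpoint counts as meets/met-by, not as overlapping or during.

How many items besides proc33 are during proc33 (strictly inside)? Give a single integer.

1

Target proc33 = [t=213, t=351].
proc30 [t=349, t=764] → overlapped-by → no.
proc31 [t=502, t=677] → after → no.
proc32 [t=239, t=410] → overlapped-by → no.
proc34 [t=214, t=226] → during → counts.
proc35 [t=736, t=860] → after → no.
proc36 [t=430, t=639] → after → no.
proc37 [t=100, t=526] → contains → no.
proc38 [t=213, t=349] → starts → no.
proc39 [t=104, t=117] → before → no.
proc40 [t=19, t=112] → before → no.
Total: 1.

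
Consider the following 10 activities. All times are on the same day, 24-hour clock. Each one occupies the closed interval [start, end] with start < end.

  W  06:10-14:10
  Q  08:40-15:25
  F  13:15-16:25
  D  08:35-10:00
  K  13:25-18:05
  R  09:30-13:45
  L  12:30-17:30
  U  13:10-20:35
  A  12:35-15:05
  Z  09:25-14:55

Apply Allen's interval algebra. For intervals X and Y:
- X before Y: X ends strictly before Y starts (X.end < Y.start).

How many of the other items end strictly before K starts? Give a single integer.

1

Target K = [13:25, 18:05].
A [12:35, 15:05] → overlaps → no.
D [08:35, 10:00] → before → counts.
F [13:15, 16:25] → overlaps → no.
L [12:30, 17:30] → overlaps → no.
Q [08:40, 15:25] → overlaps → no.
R [09:30, 13:45] → overlaps → no.
U [13:10, 20:35] → contains → no.
W [06:10, 14:10] → overlaps → no.
Z [09:25, 14:55] → overlaps → no.
Total: 1.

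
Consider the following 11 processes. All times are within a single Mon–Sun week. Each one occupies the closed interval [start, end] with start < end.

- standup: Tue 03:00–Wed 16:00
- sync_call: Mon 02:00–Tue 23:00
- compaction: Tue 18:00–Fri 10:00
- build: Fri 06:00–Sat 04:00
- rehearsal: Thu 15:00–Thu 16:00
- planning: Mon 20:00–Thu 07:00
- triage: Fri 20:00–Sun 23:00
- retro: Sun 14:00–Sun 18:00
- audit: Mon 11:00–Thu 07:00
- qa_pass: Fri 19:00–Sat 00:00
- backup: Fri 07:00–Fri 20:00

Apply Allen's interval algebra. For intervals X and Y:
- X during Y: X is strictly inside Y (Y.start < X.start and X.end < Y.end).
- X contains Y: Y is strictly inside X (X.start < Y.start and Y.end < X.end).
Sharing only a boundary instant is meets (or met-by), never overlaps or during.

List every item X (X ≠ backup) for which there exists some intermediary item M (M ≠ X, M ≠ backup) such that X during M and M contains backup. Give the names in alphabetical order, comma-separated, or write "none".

qa_pass

Target backup = [Fri 07:00, Fri 20:00].
Intermediaries M with M contains backup: build.
Via build — items with X during build: qa_pass.
Union: qa_pass.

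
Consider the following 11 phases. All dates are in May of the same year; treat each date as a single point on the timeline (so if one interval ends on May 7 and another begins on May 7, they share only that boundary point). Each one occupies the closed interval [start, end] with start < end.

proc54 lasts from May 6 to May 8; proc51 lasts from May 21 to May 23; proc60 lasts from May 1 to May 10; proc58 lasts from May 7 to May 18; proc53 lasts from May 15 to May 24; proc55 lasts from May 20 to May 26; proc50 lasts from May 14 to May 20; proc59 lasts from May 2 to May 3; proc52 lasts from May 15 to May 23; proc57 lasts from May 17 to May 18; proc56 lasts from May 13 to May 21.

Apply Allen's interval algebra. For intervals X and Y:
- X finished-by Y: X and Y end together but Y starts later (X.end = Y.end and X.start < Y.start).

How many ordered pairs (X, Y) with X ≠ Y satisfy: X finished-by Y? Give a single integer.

Checking all 110 ordered pairs for relation 'finished-by'; matching pairs in alphabetical order:
(proc52, proc51): proc52 finished-by proc51 ✓
(proc58, proc57): proc58 finished-by proc57 ✓
Count: 2.

2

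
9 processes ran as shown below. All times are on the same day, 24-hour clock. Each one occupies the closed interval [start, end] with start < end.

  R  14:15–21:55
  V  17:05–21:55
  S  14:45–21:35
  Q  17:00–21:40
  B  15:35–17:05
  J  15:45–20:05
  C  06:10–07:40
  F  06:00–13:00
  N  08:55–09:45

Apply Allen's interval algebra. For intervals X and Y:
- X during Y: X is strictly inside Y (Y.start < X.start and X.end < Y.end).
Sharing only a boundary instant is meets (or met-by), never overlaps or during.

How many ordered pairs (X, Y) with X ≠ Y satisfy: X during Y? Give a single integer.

Checking all 72 ordered pairs for relation 'during'; matching pairs in alphabetical order:
(B, R): B during R ✓
(B, S): B during S ✓
(C, F): C during F ✓
(J, R): J during R ✓
(J, S): J during S ✓
(N, F): N during F ✓
(Q, R): Q during R ✓
(S, R): S during R ✓
Count: 8.

8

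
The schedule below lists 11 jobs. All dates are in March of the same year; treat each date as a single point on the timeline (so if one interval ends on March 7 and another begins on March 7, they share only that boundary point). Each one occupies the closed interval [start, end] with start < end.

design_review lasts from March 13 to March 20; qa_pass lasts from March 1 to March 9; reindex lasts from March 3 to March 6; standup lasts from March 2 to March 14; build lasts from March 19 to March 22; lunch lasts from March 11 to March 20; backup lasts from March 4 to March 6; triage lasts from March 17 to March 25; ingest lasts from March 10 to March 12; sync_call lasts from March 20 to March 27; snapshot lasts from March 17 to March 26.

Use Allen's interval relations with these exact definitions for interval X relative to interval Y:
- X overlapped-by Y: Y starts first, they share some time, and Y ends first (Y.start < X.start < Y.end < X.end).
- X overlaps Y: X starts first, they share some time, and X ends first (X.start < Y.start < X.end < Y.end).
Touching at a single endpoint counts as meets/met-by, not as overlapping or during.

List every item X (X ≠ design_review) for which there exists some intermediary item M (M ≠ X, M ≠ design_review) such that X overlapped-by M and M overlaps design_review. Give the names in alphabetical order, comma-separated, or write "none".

Target design_review = [March 13, March 20].
Intermediaries M with M overlaps design_review: standup.
Via standup — items with X overlapped-by standup: lunch.
Union: lunch.

lunch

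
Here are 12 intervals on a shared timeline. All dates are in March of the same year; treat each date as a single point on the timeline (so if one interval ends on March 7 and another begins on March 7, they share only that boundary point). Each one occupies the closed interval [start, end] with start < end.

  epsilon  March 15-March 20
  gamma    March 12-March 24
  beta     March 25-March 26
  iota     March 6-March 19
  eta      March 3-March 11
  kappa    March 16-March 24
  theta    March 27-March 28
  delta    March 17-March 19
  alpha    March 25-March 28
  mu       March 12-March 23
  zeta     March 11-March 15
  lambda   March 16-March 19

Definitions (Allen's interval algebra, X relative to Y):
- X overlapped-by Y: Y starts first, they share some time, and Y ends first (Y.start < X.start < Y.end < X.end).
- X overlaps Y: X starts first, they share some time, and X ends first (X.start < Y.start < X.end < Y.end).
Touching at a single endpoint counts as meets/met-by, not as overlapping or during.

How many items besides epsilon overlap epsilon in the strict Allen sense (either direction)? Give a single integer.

2

Target epsilon = [March 15, March 20].
alpha [March 25, March 28] → after → no.
beta [March 25, March 26] → after → no.
delta [March 17, March 19] → during → no.
eta [March 3, March 11] → before → no.
gamma [March 12, March 24] → contains → no.
iota [March 6, March 19] → overlaps → counts.
kappa [March 16, March 24] → overlapped-by → counts.
lambda [March 16, March 19] → during → no.
mu [March 12, March 23] → contains → no.
theta [March 27, March 28] → after → no.
zeta [March 11, March 15] → meets → no.
Total: 2.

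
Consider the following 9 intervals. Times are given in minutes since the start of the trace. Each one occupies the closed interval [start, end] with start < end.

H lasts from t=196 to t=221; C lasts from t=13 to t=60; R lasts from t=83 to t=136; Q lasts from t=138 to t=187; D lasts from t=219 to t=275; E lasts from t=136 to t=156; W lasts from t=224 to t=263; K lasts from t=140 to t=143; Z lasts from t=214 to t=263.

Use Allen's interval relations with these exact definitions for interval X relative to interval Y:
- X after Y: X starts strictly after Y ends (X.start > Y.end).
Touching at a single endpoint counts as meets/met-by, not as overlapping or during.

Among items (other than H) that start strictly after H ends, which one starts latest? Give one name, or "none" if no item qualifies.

W

Target H = [t=196, t=221].
C [t=13, t=60] → before → excluded.
D [t=219, t=275] → overlapped-by → excluded.
E [t=136, t=156] → before → excluded.
K [t=140, t=143] → before → excluded.
Q [t=138, t=187] → before → excluded.
R [t=83, t=136] → before → excluded.
W [t=224, t=263] → after → candidate.
Z [t=214, t=263] → overlapped-by → excluded.
Among candidates, latest start is t=224 → W.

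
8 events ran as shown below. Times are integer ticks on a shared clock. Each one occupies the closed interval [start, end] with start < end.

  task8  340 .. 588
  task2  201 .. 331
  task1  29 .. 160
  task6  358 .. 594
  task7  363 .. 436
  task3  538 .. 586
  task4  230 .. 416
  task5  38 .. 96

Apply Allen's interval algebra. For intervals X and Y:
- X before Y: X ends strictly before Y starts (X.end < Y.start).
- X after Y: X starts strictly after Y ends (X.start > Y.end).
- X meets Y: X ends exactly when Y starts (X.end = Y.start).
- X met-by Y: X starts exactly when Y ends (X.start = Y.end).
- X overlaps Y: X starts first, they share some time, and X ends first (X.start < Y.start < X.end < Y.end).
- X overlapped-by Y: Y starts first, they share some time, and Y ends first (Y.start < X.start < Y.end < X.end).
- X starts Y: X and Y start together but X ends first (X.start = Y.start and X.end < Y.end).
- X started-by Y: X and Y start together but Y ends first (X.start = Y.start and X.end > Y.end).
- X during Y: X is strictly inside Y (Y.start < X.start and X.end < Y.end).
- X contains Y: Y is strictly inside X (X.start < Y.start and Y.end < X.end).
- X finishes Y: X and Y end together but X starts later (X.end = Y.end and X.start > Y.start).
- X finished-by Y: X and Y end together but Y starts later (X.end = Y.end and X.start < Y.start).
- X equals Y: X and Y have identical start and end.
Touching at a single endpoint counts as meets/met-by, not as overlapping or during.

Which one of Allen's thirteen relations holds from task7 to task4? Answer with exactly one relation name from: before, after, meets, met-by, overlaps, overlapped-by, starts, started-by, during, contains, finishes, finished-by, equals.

task7 = [363, 436]; task4 = [230, 416].
Compare endpoints: task7.start > task4.start, task7.start < task4.end, task7.end > task4.start, task7.end > task4.end.
That pattern is 'overlapped-by'.

overlapped-by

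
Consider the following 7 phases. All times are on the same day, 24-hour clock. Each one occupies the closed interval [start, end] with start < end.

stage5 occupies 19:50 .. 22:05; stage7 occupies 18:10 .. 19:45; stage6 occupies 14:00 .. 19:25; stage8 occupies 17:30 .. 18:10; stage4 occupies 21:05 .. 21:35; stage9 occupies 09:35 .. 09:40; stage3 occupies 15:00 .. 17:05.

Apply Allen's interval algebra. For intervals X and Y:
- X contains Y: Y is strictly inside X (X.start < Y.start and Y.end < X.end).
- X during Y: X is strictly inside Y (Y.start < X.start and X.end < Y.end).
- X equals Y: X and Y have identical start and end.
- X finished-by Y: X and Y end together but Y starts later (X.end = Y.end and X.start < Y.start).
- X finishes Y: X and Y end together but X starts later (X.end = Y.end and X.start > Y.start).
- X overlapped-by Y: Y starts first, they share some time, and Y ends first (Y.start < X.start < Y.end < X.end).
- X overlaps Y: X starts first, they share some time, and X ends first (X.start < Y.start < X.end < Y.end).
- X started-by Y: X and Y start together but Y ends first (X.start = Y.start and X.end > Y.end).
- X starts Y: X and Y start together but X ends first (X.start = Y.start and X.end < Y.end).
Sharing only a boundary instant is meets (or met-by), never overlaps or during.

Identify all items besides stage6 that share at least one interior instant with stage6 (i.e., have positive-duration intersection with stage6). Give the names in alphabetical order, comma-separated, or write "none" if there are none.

stage3, stage7, stage8

Target stage6 = [14:00, 19:25].
stage3 [15:00, 17:05] → during → yes.
stage4 [21:05, 21:35] → after → no.
stage5 [19:50, 22:05] → after → no.
stage7 [18:10, 19:45] → overlapped-by → yes.
stage8 [17:30, 18:10] → during → yes.
stage9 [09:35, 09:40] → before → no.
Result: stage3, stage7, stage8.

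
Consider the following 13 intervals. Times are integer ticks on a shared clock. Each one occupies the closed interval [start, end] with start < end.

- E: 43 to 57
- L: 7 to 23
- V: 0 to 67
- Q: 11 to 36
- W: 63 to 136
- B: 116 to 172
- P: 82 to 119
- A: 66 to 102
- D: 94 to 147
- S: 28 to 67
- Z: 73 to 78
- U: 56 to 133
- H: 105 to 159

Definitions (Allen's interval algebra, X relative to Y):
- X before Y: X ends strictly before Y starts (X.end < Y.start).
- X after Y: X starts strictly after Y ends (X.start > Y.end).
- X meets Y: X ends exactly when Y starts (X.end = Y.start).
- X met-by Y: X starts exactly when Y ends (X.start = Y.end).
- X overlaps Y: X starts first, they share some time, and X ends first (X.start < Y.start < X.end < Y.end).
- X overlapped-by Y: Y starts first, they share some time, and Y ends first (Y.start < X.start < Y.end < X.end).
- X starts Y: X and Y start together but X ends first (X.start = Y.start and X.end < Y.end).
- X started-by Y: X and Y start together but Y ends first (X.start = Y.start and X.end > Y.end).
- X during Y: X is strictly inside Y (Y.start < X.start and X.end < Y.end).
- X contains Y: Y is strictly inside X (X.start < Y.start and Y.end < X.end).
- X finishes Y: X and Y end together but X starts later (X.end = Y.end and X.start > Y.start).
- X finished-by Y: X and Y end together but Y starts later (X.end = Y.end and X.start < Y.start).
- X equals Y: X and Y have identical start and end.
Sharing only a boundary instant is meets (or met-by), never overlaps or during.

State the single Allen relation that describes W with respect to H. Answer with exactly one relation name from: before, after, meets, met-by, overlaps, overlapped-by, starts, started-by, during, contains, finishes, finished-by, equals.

W = [63, 136]; H = [105, 159].
Compare endpoints: W.start < H.start, W.start < H.end, W.end > H.start, W.end < H.end.
That pattern is 'overlaps'.

overlaps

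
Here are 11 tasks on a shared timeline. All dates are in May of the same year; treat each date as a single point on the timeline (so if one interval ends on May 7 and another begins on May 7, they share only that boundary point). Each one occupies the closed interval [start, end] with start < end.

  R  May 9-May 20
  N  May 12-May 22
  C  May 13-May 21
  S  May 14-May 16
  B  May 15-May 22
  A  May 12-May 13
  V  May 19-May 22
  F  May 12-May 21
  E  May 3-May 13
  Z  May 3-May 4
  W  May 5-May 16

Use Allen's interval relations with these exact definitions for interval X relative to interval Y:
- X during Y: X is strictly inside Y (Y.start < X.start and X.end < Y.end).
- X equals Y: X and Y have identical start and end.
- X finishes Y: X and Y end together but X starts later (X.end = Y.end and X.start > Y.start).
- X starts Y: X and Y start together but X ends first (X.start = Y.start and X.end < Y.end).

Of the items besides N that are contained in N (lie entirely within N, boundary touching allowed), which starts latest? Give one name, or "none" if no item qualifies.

Target N = [May 12, May 22].
A [May 12, May 13] → starts → candidate.
B [May 15, May 22] → finishes → candidate.
C [May 13, May 21] → during → candidate.
E [May 3, May 13] → overlaps → excluded.
F [May 12, May 21] → starts → candidate.
R [May 9, May 20] → overlaps → excluded.
S [May 14, May 16] → during → candidate.
V [May 19, May 22] → finishes → candidate.
W [May 5, May 16] → overlaps → excluded.
Z [May 3, May 4] → before → excluded.
Among candidates, latest start is May 19 → V.

V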